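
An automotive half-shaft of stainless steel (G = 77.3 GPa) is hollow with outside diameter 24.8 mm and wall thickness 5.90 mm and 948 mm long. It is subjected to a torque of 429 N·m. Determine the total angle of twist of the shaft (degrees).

8.78°

J = π(d_o⁴ − d_i⁴)/32 = π(0.0248⁴ − 0.0130⁴)/32 = 3.433×10^-8 m⁴.
θ = T·L/(G·J) = 429.0 × 0.948 / (77.3×10⁹ × 3.433×10^-8) = 0.1532 rad.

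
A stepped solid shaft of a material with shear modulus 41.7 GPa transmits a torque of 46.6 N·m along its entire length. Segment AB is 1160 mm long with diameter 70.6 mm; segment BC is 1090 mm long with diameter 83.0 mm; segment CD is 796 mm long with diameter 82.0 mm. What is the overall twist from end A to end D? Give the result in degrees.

0.0569°

J_AB = π(0.0706)⁴/32 = 2.44×10^-6 m⁴; J_BC = π(0.0830)⁴/32 = 4.66×10^-6 m⁴; J_CD = π(0.0820)⁴/32 = 4.44×10^-6 m⁴.
θ = (T/G)·Σ L_i/J_i = (46.60/41.7×10⁹)·(1.16/2.44×10^-6 + 1.09/4.66×10^-6 + 0.796/4.44×10^-6) = 9.933×10^-4 rad.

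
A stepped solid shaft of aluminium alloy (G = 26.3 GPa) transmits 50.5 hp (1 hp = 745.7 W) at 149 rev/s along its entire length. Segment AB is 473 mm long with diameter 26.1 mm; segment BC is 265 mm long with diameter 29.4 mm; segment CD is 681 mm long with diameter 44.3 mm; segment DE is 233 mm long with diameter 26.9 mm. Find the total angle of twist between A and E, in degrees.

ω = 2π·149 = 936.2 rad/s, so T = P/ω = 50.5×745.7 / 936.2 = 40.22 N·m.
J_AB = π(0.0261)⁴/32 = 4.56×10^-8 m⁴; J_BC = π(0.0294)⁴/32 = 7.33×10^-8 m⁴; J_CD = π(0.0443)⁴/32 = 3.78×10^-7 m⁴; J_DE = π(0.0269)⁴/32 = 5.14×10^-8 m⁴.
θ = (T/G)·Σ L_i/J_i = (40.22/26.3×10⁹)·(0.473/4.56×10^-8 + 0.265/7.33×10^-8 + 0.681/3.78×10^-7 + 0.233/5.14×10^-8) = 0.03109 rad.

1.78°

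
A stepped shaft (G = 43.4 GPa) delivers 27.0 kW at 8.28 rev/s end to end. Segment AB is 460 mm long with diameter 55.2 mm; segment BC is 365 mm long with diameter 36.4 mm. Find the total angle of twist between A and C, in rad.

0.0314 rad

ω = 2π·8.28 = 52.02 rad/s, so T = P/ω = 27.0×10³ / 52.02 = 519.0 N·m.
J_AB = π(0.0552)⁴/32 = 9.11×10^-7 m⁴; J_BC = π(0.0364)⁴/32 = 1.72×10^-7 m⁴.
θ = (T/G)·Σ L_i/J_i = (519.0/43.4×10⁹)·(0.460/9.11×10^-7 + 0.365/1.72×10^-7) = 0.03136 rad.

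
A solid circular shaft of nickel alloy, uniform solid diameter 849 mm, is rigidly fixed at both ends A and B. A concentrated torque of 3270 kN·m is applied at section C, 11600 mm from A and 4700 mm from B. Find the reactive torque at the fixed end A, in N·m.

With uniform GJ and both ends fixed, compatibility θ_AC = θ_CB gives T_A·a = T_B·b, together with T_A + T_B = T₀.
T_A = T₀·b/(a+b) = 3.270e6·4700/16300 = 942900 N·m; T_B = 2.327e6 N·m.

943000 N·m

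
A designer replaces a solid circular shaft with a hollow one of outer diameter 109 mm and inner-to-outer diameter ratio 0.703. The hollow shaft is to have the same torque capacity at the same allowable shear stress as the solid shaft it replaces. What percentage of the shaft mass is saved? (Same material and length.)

39.0 %

Equal τ_max and T ⇒ the solid shaft needs d_s³ = d_o³(1−k⁴), so d_s = 109·(1−0.703⁴)^(1/3) = 99.29 mm.
Area ratio A_h/A_s = d_o²(1−k²)/d_s² = (1−k²)/(1−k⁴)^(2/3) = 0.6096.
Mass saving = 1 − 0.6096 = 39.0 %.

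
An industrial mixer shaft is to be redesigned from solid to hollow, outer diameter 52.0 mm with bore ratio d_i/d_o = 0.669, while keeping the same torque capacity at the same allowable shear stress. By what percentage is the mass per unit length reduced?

35.9 %

Equal τ_max and T ⇒ the solid shaft needs d_s³ = d_o³(1−k⁴), so d_s = 52.0·(1−0.669⁴)^(1/3) = 48.27 mm.
Area ratio A_h/A_s = d_o²(1−k²)/d_s² = (1−k²)/(1−k⁴)^(2/3) = 0.6412.
Mass saving = 1 − 0.6412 = 35.9 %.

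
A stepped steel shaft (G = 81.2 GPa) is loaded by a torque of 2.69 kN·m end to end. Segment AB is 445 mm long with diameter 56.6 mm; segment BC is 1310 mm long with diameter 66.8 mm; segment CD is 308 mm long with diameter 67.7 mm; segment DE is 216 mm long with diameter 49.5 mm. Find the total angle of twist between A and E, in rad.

0.0539 rad

J_AB = π(0.0566)⁴/32 = 1.01×10^-6 m⁴; J_BC = π(0.0668)⁴/32 = 1.95×10^-6 m⁴; J_CD = π(0.0677)⁴/32 = 2.06×10^-6 m⁴; J_DE = π(0.0495)⁴/32 = 5.89×10^-7 m⁴.
θ = (T/G)·Σ L_i/J_i = (2690/81.2×10⁹)·(0.445/1.01×10^-6 + 1.31/1.95×10^-6 + 0.308/2.06×10^-6 + 0.216/5.89×10^-7) = 0.05392 rad.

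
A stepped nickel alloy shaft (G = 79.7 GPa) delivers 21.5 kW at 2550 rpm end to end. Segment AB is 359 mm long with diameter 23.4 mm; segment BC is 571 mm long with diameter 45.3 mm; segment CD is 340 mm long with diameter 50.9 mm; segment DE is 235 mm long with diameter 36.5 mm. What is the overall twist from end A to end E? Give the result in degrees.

ω = 2π·2550/60 = 267.0 rad/s, so T = P/ω = 21.5×10³ / 267.0 = 80.51 N·m.
J_AB = π(0.0234)⁴/32 = 2.94×10^-8 m⁴; J_BC = π(0.0453)⁴/32 = 4.13×10^-7 m⁴; J_CD = π(0.0509)⁴/32 = 6.59×10^-7 m⁴; J_DE = π(0.0365)⁴/32 = 1.74×10^-7 m⁴.
θ = (T/G)·Σ L_i/J_i = (80.51/79.7×10⁹)·(0.359/2.94×10^-8 + 0.571/4.13×10^-7 + 0.340/6.59×10^-7 + 0.235/1.74×10^-7) = 0.01560 rad.

0.894°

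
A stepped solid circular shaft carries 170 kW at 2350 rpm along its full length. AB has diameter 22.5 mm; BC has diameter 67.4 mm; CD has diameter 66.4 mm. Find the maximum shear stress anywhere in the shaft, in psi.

44800 psi

ω = 2π·2350/60 = 246.1 rad/s, so T = P/ω = 170×10³ / 246.1 = 690.8 N·m.
Under the same torque, τ_max = 16T/(πd³) is largest where d is smallest — segment AB (d = 22.5 mm).
τ_max = 16·690.8/(π·(0.0225)³) = 3.089×10^8 Pa.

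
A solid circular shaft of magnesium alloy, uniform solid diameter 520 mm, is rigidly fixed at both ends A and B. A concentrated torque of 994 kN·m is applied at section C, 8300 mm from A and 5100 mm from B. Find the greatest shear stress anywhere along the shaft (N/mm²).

With uniform GJ and both ends fixed, compatibility θ_AC = θ_CB gives T_A·a = T_B·b, together with T_A + T_B = T₀.
T_A = T₀·b/(a+b) = 994000·5100/13400 = 378300 N·m; T_B = 615700 N·m.
τ in each portion: τ_AC = 1.37×10^7 Pa, τ_CB = 2.23×10^7 Pa; maximum is in CB.
τ_max = T_CB·r/J = 615700·0.260/7.18×10^-3 = 2.230×10^7 Pa.

22.3 N/mm²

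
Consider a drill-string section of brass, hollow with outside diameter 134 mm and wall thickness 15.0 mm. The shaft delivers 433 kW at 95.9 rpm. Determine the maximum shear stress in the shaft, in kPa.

143000 kPa

ω = 2π·95.9/60 = 10.04 rad/s, so T = P/ω = 433×10³ / 10.04 = 43120 N·m.
J = π(d_o⁴ − d_i⁴)/32 = π(0.134⁴ − 0.104⁴)/32 = 2.017×10^-5 m⁴.
τ_max = T·r/J = 43120 × 0.0670 / 2.017×10^-5 = 1.432×10^8 Pa.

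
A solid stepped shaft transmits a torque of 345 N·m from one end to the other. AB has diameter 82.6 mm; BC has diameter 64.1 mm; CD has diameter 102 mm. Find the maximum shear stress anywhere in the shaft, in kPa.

6670 kPa

Under the same torque, τ_max = 16T/(πd³) is largest where d is smallest — segment BC (d = 64.1 mm).
τ_max = 16·345.0/(π·(0.0641)³) = 6.671×10^6 Pa.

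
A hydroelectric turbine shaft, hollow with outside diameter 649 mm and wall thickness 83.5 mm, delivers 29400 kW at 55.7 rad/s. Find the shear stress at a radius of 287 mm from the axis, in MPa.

ω = 55.7 rad/s, so T = P/ω = 29400×10³ / 55.70 = 527800 N·m.
J = π(d_o⁴ − d_i⁴)/32 = π(0.649⁴ − 0.482⁴)/32 = 0.01212 m⁴.
Shear stress varies linearly with radius: τ = T·r/J = 527800 × 0.287 / 0.01212 = 1.250×10^7 Pa.

12.5 MPa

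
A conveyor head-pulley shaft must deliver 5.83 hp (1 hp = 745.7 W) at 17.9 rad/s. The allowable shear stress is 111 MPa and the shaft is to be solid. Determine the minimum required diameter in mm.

22.3 mm

ω = 17.9 rad/s, so T = P/ω = 5.83×745.7 / 17.90 = 242.9 N·m.
For a solid shaft τ_max = 16T/(πd³), so d = (16T/(π τ_allow))^(1/3) = (16·242.9/(π·1.11×10^8))^(1/3) = 0.02234 m.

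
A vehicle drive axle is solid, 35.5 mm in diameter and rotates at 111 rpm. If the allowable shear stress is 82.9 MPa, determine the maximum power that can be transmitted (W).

J = πd⁴/32 = π(0.0355)⁴/32 = 1.559×10^-7 m⁴.
T_max = τ_allow·J/r = 8.29×10^7 × 1.559×10^-7 / 0.0177 = 728.2 N·m.
ω = 2π·111/60 = 11.62 rad/s, so P_max = T_max·ω = 8465 W.

8460 W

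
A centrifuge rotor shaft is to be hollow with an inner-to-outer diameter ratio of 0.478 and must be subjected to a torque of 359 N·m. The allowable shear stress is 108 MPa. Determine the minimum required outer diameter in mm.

26.1 mm

For a hollow shaft with d_i/d_o = 0.478: τ_max = 16T/(π d_o³ (1−k⁴)), so d_o = [16T/(π τ_allow (1−k⁴))]^(1/3) = [16·359.0/(π·1.08×10^8·0.9478)]^(1/3) = 0.02614 m.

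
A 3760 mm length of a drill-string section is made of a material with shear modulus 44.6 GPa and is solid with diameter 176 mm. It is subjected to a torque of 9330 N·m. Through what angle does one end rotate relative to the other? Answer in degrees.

J = πd⁴/32 = π(0.176)⁴/32 = 9.420×10^-5 m⁴.
θ = T·L/(G·J) = 9330 × 3.76 / (44.6×10⁹ × 9.420×10^-5) = 8.350×10^-3 rad.

0.478°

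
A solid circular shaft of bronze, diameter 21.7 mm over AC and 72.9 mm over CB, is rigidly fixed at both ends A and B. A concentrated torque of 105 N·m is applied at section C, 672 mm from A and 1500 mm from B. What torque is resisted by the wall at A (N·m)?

Compatibility: T_A·a/J_AC = T_B·b/J_CB with T_A + T_B = T₀.
J_AC = 2.18×10^-8 m⁴, J_CB = 2.77×10^-6 m⁴, so T_A = T₀·(J_AC/a)/((J_AC/a)+(J_CB/b)) = 1.808 N·m, T_B = 103.2 N·m.

1.81 N·m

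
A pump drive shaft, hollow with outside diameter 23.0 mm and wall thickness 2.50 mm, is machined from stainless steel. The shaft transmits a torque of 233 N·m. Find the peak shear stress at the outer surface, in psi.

J = π(d_o⁴ − d_i⁴)/32 = π(0.0230⁴ − 0.0180⁴)/32 = 1.717×10^-8 m⁴.
τ_max = T·r/J = 233.0 × 0.0115 / 1.717×10^-8 = 1.561×10^8 Pa.

22600 psi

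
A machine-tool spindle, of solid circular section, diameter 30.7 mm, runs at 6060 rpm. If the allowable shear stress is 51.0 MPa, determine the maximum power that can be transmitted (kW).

184 kW

J = πd⁴/32 = π(0.0307)⁴/32 = 8.721×10^-8 m⁴.
T_max = τ_allow·J/r = 5.10×10^7 × 8.721×10^-8 / 0.0153 = 289.7 N·m.
ω = 2π·6060/60 = 634.6 rad/s, so P_max = T_max·ω = 1.839×10^5 W.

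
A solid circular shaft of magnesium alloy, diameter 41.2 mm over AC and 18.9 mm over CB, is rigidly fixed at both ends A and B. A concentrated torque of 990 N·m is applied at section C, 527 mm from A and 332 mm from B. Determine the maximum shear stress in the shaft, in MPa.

Compatibility: T_A·a/J_AC = T_B·b/J_CB with T_A + T_B = T₀.
J_AC = 2.83×10^-7 m⁴, J_CB = 1.25×10^-8 m⁴, so T_A = T₀·(J_AC/a)/((J_AC/a)+(J_CB/b)) = 925.0 N·m, T_B = 65.02 N·m.
τ in each portion: τ_AC = 6.74×10^7 Pa, τ_CB = 4.91×10^7 Pa; maximum is in AC.
τ_max = T_AC·r/J = 925.0·0.0206/2.83×10^-7 = 6.736×10^7 Pa.

67.4 MPa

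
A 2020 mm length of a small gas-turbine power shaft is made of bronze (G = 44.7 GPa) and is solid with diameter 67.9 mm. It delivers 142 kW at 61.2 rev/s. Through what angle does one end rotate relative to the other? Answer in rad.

0.00800 rad

ω = 2π·61.2 = 384.5 rad/s, so T = P/ω = 142×10³ / 384.5 = 369.3 N·m.
J = πd⁴/32 = π(0.0679)⁴/32 = 2.087×10^-6 m⁴.
θ = T·L/(G·J) = 369.3 × 2.02 / (44.7×10⁹ × 2.087×10^-6) = 7.997×10^-3 rad.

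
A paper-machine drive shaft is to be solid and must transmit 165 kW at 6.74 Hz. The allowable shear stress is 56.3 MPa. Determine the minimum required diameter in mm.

ω = 2π·6.74 = 42.35 rad/s, so T = P/ω = 165×10³ / 42.35 = 3896 N·m.
For a solid shaft τ_max = 16T/(πd³), so d = (16T/(π τ_allow))^(1/3) = (16·3896/(π·5.63×10^7))^(1/3) = 0.07064 m.

70.6 mm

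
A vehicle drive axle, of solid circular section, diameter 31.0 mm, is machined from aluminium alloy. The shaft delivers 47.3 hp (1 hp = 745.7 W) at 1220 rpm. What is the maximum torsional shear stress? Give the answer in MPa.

47.2 MPa

ω = 2π·1220/60 = 127.8 rad/s, so T = P/ω = 47.3×745.7 / 127.8 = 276.1 N·m.
J = πd⁴/32 = π(0.0310)⁴/32 = 9.067×10^-8 m⁴.
τ_max = T·r/J = 276.1 × 0.0155 / 9.067×10^-8 = 4.720×10^7 Pa.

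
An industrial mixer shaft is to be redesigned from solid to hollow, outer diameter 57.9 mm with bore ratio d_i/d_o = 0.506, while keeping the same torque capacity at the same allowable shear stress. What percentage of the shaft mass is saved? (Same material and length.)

22.2 %

Equal τ_max and T ⇒ the solid shaft needs d_s³ = d_o³(1−k⁴), so d_s = 57.9·(1−0.506⁴)^(1/3) = 56.61 mm.
Area ratio A_h/A_s = d_o²(1−k²)/d_s² = (1−k²)/(1−k⁴)^(2/3) = 0.7784.
Mass saving = 1 − 0.7784 = 22.2 %.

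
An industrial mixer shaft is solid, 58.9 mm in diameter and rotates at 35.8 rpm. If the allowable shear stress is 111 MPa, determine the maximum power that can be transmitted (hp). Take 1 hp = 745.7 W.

22.4 hp

J = πd⁴/32 = π(0.0589)⁴/32 = 1.182×10^-6 m⁴.
T_max = τ_allow·J/r = 1.11×10^8 × 1.182×10^-6 / 0.0295 = 4453 N·m.
ω = 2π·35.8/60 = 3.749 rad/s, so P_max = T_max·ω = 1.670×10^4 W.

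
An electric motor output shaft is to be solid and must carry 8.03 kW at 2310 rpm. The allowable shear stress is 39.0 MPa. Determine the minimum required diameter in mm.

16.3 mm

ω = 2π·2310/60 = 241.9 rad/s, so T = P/ω = 8.03×10³ / 241.9 = 33.20 N·m.
For a solid shaft τ_max = 16T/(πd³), so d = (16T/(π τ_allow))^(1/3) = (16·33.20/(π·3.90×10^7))^(1/3) = 0.01631 m.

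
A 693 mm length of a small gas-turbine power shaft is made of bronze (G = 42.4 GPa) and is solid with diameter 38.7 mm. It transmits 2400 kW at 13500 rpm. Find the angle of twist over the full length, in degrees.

ω = 2π·13500/60 = 1414 rad/s, so T = P/ω = 2400×10³ / 1414 = 1698 N·m.
J = πd⁴/32 = π(0.0387)⁴/32 = 2.202×10^-7 m⁴.
θ = T·L/(G·J) = 1698 × 0.693 / (42.4×10⁹ × 2.202×10^-7) = 0.1260 rad.

7.22°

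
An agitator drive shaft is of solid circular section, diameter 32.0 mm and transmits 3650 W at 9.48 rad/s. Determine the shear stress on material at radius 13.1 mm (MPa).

ω = 9.48 rad/s, so T = P/ω = 3650 / 9.480 = 385.0 N·m.
J = πd⁴/32 = π(0.0320)⁴/32 = 1.029×10^-7 m⁴.
Shear stress varies linearly with radius: τ = T·r/J = 385.0 × 0.0131 / 1.029×10^-7 = 4.900×10^7 Pa.

49.0 MPa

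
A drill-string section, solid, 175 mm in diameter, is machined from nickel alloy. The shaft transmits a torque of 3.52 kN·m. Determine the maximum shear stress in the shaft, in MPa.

J = πd⁴/32 = π(0.175)⁴/32 = 9.208×10^-5 m⁴.
τ_max = T·r/J = 3520 × 0.0875 / 9.208×10^-5 = 3.345×10^6 Pa.

3.35 MPa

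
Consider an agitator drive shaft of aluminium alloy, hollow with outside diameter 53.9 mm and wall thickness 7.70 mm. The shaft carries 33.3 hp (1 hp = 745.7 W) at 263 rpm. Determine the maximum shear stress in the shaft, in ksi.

5.75 ksi

ω = 2π·263/60 = 27.54 rad/s, so T = P/ω = 33.3×745.7 / 27.54 = 901.6 N·m.
J = π(d_o⁴ − d_i⁴)/32 = π(0.0539⁴ − 0.0385⁴)/32 = 6.129×10^-7 m⁴.
τ_max = T·r/J = 901.6 × 0.0269 / 6.129×10^-7 = 3.964×10^7 Pa.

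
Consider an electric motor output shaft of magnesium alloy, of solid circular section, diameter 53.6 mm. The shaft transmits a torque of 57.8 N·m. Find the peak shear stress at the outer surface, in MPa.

1.91 MPa

J = πd⁴/32 = π(0.0536)⁴/32 = 8.103×10^-7 m⁴.
τ_max = T·r/J = 57.80 × 0.0268 / 8.103×10^-7 = 1.912×10^6 Pa.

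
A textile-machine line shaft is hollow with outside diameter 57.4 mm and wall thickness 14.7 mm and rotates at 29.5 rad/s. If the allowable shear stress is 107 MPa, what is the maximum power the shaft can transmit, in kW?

J = π(d_o⁴ − d_i⁴)/32 = π(0.0574⁴ − 0.0280⁴)/32 = 1.005×10^-6 m⁴.
T_max = τ_allow·J/r = 1.07×10^8 × 1.005×10^-6 / 0.0287 = 3748 N·m.
ω = 29.5 rad/s, so P_max = T_max·ω = 1.106×10^5 W.

111 kW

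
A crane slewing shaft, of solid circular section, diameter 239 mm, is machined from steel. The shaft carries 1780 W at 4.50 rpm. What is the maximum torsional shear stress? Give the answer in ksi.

0.204 ksi

ω = 2π·4.50/60 = 0.4712 rad/s, so T = P/ω = 1780 / 0.4712 = 3777 N·m.
J = πd⁴/32 = π(0.239)⁴/32 = 3.203×10^-4 m⁴.
τ_max = T·r/J = 3777 × 0.119 / 3.203×10^-4 = 1.409×10^6 Pa.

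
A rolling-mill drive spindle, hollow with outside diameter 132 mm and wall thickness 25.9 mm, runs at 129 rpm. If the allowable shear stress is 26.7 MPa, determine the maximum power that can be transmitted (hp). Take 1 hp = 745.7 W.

189 hp

J = π(d_o⁴ − d_i⁴)/32 = π(0.132⁴ − 0.0802⁴)/32 = 2.574×10^-5 m⁴.
T_max = τ_allow·J/r = 2.67×10^7 × 2.574×10^-5 / 0.0660 = 10410 N·m.
ω = 2π·129/60 = 13.51 rad/s, so P_max = T_max·ω = 1.407×10^5 W.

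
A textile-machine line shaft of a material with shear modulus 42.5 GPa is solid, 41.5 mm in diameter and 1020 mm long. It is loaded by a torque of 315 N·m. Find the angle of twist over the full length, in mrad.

J = πd⁴/32 = π(0.0415)⁴/32 = 2.912×10^-7 m⁴.
θ = T·L/(G·J) = 315.0 × 1.02 / (42.5×10⁹ × 2.912×10^-7) = 0.02596 rad.

26.0 mrad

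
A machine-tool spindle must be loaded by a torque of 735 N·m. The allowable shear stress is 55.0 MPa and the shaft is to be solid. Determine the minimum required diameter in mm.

For a solid shaft τ_max = 16T/(πd³), so d = (16T/(π τ_allow))^(1/3) = (16·735.0/(π·5.50×10^7))^(1/3) = 0.04083 m.

40.8 mm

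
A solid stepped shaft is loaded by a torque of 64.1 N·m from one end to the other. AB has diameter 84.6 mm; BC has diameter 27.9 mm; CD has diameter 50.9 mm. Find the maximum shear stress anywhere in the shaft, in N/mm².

Under the same torque, τ_max = 16T/(πd³) is largest where d is smallest — segment BC (d = 27.9 mm).
τ_max = 16·64.10/(π·(0.0279)³) = 1.503×10^7 Pa.

15.0 N/mm²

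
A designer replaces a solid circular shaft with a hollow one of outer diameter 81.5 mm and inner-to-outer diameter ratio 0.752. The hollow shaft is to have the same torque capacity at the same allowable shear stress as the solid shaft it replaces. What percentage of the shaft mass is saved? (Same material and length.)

43.8 %

Equal τ_max and T ⇒ the solid shaft needs d_s³ = d_o³(1−k⁴), so d_s = 81.5·(1−0.752⁴)^(1/3) = 71.68 mm.
Area ratio A_h/A_s = d_o²(1−k²)/d_s² = (1−k²)/(1−k⁴)^(2/3) = 0.5618.
Mass saving = 1 − 0.5618 = 43.8 %.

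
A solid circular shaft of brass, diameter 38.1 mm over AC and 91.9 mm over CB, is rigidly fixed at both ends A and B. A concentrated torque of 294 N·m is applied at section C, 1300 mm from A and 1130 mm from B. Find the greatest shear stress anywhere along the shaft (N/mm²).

1.88 N/mm²

Compatibility: T_A·a/J_AC = T_B·b/J_CB with T_A + T_B = T₀.
J_AC = 2.07×10^-7 m⁴, J_CB = 7.00×10^-6 m⁴, so T_A = T₀·(J_AC/a)/((J_AC/a)+(J_CB/b)) = 7.361 N·m, T_B = 286.6 N·m.
τ in each portion: τ_AC = 6.78×10^5 Pa, τ_CB = 1.88×10^6 Pa; maximum is in CB.
τ_max = T_CB·r/J = 286.6·0.0460/7.00×10^-6 = 1.881×10^6 Pa.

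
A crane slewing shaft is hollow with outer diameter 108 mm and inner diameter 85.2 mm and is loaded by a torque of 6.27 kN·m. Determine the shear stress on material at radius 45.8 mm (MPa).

J = π(d_o⁴ − d_i⁴)/32 = π(0.108⁴ − 0.0852⁴)/32 = 8.183×10^-6 m⁴.
Shear stress varies linearly with radius: τ = T·r/J = 6270 × 0.0458 / 8.183×10^-6 = 3.509×10^7 Pa.

35.1 MPa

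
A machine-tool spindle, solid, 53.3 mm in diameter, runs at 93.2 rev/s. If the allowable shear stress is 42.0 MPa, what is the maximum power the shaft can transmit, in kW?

J = πd⁴/32 = π(0.0533)⁴/32 = 7.923×10^-7 m⁴.
T_max = τ_allow·J/r = 4.20×10^7 × 7.923×10^-7 / 0.0267 = 1249 N·m.
ω = 2π·93.2 = 585.6 rad/s, so P_max = T_max·ω = 7.312×10^5 W.

731 kW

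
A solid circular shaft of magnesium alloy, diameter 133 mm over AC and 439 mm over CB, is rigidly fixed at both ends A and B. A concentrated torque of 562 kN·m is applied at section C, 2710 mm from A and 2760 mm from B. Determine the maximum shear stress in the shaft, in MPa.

33.5 MPa

Compatibility: T_A·a/J_AC = T_B·b/J_CB with T_A + T_B = T₀.
J_AC = 3.07×10^-5 m⁴, J_CB = 3.65×10^-3 m⁴, so T_A = T₀·(J_AC/a)/((J_AC/a)+(J_CB/b)) = 4781 N·m, T_B = 557200 N·m.
τ in each portion: τ_AC = 1.03×10^7 Pa, τ_CB = 3.35×10^7 Pa; maximum is in CB.
τ_max = T_CB·r/J = 557200·0.220/3.65×10^-3 = 3.354×10^7 Pa.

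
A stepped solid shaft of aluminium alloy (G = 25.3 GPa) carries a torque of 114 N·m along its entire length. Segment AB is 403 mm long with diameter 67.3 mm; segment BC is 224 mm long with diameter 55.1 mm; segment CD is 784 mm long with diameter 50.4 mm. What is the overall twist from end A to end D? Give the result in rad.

J_AB = π(0.0673)⁴/32 = 2.01×10^-6 m⁴; J_BC = π(0.0551)⁴/32 = 9.05×10^-7 m⁴; J_CD = π(0.0504)⁴/32 = 6.33×10^-7 m⁴.
θ = (T/G)·Σ L_i/J_i = (114.0/25.3×10⁹)·(0.403/2.01×10^-6 + 0.224/9.05×10^-7 + 0.784/6.33×10^-7) = 7.594×10^-3 rad.

0.00759 rad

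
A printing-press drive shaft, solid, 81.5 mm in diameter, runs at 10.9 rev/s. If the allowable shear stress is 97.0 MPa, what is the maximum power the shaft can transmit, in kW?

706 kW

J = πd⁴/32 = π(0.0815)⁴/32 = 4.331×10^-6 m⁴.
T_max = τ_allow·J/r = 9.70×10^7 × 4.331×10^-6 / 0.0408 = 10310 N·m.
ω = 2π·10.9 = 68.49 rad/s, so P_max = T_max·ω = 7.061×10^5 W.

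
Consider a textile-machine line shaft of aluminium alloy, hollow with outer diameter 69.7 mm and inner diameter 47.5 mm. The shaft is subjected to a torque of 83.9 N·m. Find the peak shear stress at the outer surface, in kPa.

J = π(d_o⁴ − d_i⁴)/32 = π(0.0697⁴ − 0.0475⁴)/32 = 1.817×10^-6 m⁴.
τ_max = T·r/J = 83.90 × 0.0348 / 1.817×10^-6 = 1.609×10^6 Pa.

1610 kPa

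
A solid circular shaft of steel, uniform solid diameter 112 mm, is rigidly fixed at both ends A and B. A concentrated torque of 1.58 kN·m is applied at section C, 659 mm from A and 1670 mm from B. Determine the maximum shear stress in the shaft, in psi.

596 psi

With uniform GJ and both ends fixed, compatibility θ_AC = θ_CB gives T_A·a = T_B·b, together with T_A + T_B = T₀.
T_A = T₀·b/(a+b) = 1580·1670/2329 = 1133 N·m; T_B = 447.1 N·m.
τ in each portion: τ_AC = 4.11×10^6 Pa, τ_CB = 1.62×10^6 Pa; maximum is in AC.
τ_max = T_AC·r/J = 1133·0.0560/1.54×10^-5 = 4.107×10^6 Pa.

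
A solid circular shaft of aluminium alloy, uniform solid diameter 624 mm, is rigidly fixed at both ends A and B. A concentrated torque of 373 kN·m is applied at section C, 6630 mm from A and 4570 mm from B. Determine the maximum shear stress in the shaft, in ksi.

With uniform GJ and both ends fixed, compatibility θ_AC = θ_CB gives T_A·a = T_B·b, together with T_A + T_B = T₀.
T_A = T₀·b/(a+b) = 373000·4570/11200 = 152200 N·m; T_B = 220800 N·m.
τ in each portion: τ_AC = 3.19×10^6 Pa, τ_CB = 4.63×10^6 Pa; maximum is in CB.
τ_max = T_CB·r/J = 220800·0.312/0.0149 = 4.628×10^6 Pa.

0.671 ksi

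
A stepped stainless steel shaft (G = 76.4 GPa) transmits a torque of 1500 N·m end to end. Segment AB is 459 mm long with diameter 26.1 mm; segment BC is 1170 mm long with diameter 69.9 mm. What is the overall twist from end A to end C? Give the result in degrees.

11.9°

J_AB = π(0.0261)⁴/32 = 4.56×10^-8 m⁴; J_BC = π(0.0699)⁴/32 = 2.34×10^-6 m⁴.
θ = (T/G)·Σ L_i/J_i = (1500/76.4×10⁹)·(0.459/4.56×10^-8 + 1.17/2.34×10^-6) = 0.2076 rad.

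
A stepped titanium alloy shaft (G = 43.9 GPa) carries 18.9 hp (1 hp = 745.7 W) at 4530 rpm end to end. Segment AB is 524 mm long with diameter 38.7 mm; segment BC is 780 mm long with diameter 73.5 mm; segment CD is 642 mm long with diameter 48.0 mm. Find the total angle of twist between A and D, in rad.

0.00263 rad

ω = 2π·4530/60 = 474.4 rad/s, so T = P/ω = 18.9×745.7 / 474.4 = 29.71 N·m.
J_AB = π(0.0387)⁴/32 = 2.20×10^-7 m⁴; J_BC = π(0.0735)⁴/32 = 2.87×10^-6 m⁴; J_CD = π(0.0480)⁴/32 = 5.21×10^-7 m⁴.
θ = (T/G)·Σ L_i/J_i = (29.71/43.9×10⁹)·(0.524/2.20×10^-7 + 0.780/2.87×10^-6 + 0.642/5.21×10^-7) = 2.628×10^-3 rad.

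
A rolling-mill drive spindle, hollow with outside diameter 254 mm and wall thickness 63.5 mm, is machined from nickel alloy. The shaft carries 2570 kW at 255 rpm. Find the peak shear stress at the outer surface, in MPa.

ω = 2π·255/60 = 26.70 rad/s, so T = P/ω = 2570×10³ / 26.70 = 96240 N·m.
J = π(d_o⁴ − d_i⁴)/32 = π(0.254⁴ − 0.127⁴)/32 = 3.831×10^-4 m⁴.
τ_max = T·r/J = 96240 × 0.127 / 3.831×10^-4 = 3.191×10^7 Pa.

31.9 MPa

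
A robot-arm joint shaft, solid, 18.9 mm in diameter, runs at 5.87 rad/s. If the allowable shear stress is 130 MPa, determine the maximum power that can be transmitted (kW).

J = πd⁴/32 = π(0.0189)⁴/32 = 1.253×10^-8 m⁴.
T_max = τ_allow·J/r = 1.30×10^8 × 1.253×10^-8 / 0.00945 = 172.3 N·m.
ω = 5.87 rad/s, so P_max = T_max·ω = 1012 W.

1.01 kW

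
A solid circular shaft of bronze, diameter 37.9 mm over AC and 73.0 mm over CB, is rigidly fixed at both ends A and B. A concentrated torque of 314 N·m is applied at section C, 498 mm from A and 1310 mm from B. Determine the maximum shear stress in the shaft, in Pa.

4.71e6 Pa

Compatibility: T_A·a/J_AC = T_B·b/J_CB with T_A + T_B = T₀.
J_AC = 2.03×10^-7 m⁴, J_CB = 2.79×10^-6 m⁴, so T_A = T₀·(J_AC/a)/((J_AC/a)+(J_CB/b)) = 50.38 N·m, T_B = 263.6 N·m.
τ in each portion: τ_AC = 4.71×10^6 Pa, τ_CB = 3.45×10^6 Pa; maximum is in AC.
τ_max = T_AC·r/J = 50.38·0.0189/2.03×10^-7 = 4.713×10^6 Pa.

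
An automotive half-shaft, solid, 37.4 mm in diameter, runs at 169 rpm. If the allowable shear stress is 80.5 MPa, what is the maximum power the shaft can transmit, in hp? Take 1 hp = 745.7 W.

J = πd⁴/32 = π(0.0374)⁴/32 = 1.921×10^-7 m⁴.
T_max = τ_allow·J/r = 8.05×10^7 × 1.921×10^-7 / 0.0187 = 826.9 N·m.
ω = 2π·169/60 = 17.70 rad/s, so P_max = T_max·ω = 1.463×10^4 W.

19.6 hp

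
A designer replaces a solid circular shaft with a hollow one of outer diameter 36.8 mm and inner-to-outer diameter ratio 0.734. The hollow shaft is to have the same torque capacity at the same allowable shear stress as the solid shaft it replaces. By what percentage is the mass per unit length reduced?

42.0 %

Equal τ_max and T ⇒ the solid shaft needs d_s³ = d_o³(1−k⁴), so d_s = 36.8·(1−0.734⁴)^(1/3) = 32.83 mm.
Area ratio A_h/A_s = d_o²(1−k²)/d_s² = (1−k²)/(1−k⁴)^(2/3) = 0.5797.
Mass saving = 1 − 0.5797 = 42.0 %.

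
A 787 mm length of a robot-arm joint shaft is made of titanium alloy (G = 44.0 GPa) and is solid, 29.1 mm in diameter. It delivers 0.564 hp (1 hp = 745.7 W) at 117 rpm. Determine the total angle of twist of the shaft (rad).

0.00872 rad

ω = 2π·117/60 = 12.25 rad/s, so T = P/ω = 0.564×745.7 / 12.25 = 34.33 N·m.
J = πd⁴/32 = π(0.0291)⁴/32 = 7.040×10^-8 m⁴.
θ = T·L/(G·J) = 34.33 × 0.787 / (44.0×10⁹ × 7.040×10^-8) = 8.721×10^-3 rad.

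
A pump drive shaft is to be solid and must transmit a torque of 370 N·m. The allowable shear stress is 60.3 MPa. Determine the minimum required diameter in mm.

31.5 mm

For a solid shaft τ_max = 16T/(πd³), so d = (16T/(π τ_allow))^(1/3) = (16·370.0/(π·6.03×10^7))^(1/3) = 0.03150 m.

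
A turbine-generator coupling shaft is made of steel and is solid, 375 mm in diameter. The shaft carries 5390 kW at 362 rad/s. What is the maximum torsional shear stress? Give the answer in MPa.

ω = 362 rad/s, so T = P/ω = 5390×10³ / 362.0 = 14890 N·m.
J = πd⁴/32 = π(0.375)⁴/32 = 1.941×10^-3 m⁴.
τ_max = T·r/J = 14890 × 0.188 / 1.941×10^-3 = 1.438×10^6 Pa.

1.44 MPa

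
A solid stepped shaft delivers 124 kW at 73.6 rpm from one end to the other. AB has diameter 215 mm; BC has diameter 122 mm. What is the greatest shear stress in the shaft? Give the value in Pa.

4.51e7 Pa

ω = 2π·73.6/60 = 7.707 rad/s, so T = P/ω = 124×10³ / 7.707 = 16090 N·m.
Under the same torque, τ_max = 16T/(πd³) is largest where d is smallest — segment BC (d = 122 mm).
τ_max = 16·16090/(π·(0.122)³) = 4.512×10^7 Pa.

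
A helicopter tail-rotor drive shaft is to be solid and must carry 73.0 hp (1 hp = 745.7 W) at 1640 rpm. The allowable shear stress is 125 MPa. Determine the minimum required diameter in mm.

23.5 mm

ω = 2π·1640/60 = 171.7 rad/s, so T = P/ω = 73.0×745.7 / 171.7 = 317.0 N·m.
For a solid shaft τ_max = 16T/(πd³), so d = (16T/(π τ_allow))^(1/3) = (16·317.0/(π·1.25×10^8))^(1/3) = 0.02346 m.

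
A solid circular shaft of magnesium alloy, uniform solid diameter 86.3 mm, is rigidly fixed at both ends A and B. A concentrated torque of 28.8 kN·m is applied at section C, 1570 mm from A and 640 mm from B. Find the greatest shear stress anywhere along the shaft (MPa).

With uniform GJ and both ends fixed, compatibility θ_AC = θ_CB gives T_A·a = T_B·b, together with T_A + T_B = T₀.
T_A = T₀·b/(a+b) = 28800·640/2210 = 8340 N·m; T_B = 20460 N·m.
τ in each portion: τ_AC = 6.61×10^7 Pa, τ_CB = 1.62×10^8 Pa; maximum is in CB.
τ_max = T_CB·r/J = 20460·0.0432/5.45×10^-6 = 1.621×10^8 Pa.

162 MPa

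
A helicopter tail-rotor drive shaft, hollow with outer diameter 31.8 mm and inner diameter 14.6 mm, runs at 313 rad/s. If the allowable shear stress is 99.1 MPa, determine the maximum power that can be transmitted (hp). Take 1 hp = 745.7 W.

J = π(d_o⁴ − d_i⁴)/32 = π(0.0318⁴ − 0.0146⁴)/32 = 9.593×10^-8 m⁴.
T_max = τ_allow·J/r = 9.91×10^7 × 9.593×10^-8 / 0.0159 = 597.9 N·m.
ω = 313 rad/s, so P_max = T_max·ω = 1.872×10^5 W.

251 hp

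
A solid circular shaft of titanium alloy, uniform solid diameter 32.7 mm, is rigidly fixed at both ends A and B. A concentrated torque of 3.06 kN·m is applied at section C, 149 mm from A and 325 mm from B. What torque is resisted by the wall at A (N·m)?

2100 N·m

With uniform GJ and both ends fixed, compatibility θ_AC = θ_CB gives T_A·a = T_B·b, together with T_A + T_B = T₀.
T_A = T₀·b/(a+b) = 3060·325/474.0 = 2098 N·m; T_B = 961.9 N·m.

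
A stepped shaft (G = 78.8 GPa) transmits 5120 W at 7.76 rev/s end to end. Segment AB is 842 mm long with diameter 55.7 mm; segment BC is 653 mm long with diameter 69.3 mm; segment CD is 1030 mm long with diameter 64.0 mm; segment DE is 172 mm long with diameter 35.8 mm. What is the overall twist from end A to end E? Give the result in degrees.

ω = 2π·7.76 = 48.76 rad/s, so T = P/ω = 5120 / 48.76 = 105.0 N·m.
J_AB = π(0.0557)⁴/32 = 9.45×10^-7 m⁴; J_BC = π(0.0693)⁴/32 = 2.26×10^-6 m⁴; J_CD = π(0.0640)⁴/32 = 1.65×10^-6 m⁴; J_DE = π(0.0358)⁴/32 = 1.61×10^-7 m⁴.
θ = (T/G)·Σ L_i/J_i = (105.0/78.8×10⁹)·(0.842/9.45×10^-7 + 0.653/2.26×10^-6 + 1.03/1.65×10^-6 + 0.172/1.61×10^-7) = 3.826×10^-3 rad.

0.219°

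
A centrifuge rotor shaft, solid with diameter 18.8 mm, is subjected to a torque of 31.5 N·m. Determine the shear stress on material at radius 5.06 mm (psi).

J = πd⁴/32 = π(0.0188)⁴/32 = 1.226×10^-8 m⁴.
Shear stress varies linearly with radius: τ = T·r/J = 31.50 × 0.00506 / 1.226×10^-8 = 1.300×10^7 Pa.

1880 psi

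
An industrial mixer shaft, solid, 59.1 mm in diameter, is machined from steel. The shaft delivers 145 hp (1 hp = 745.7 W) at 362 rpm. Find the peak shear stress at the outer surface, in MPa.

70.4 MPa

ω = 2π·362/60 = 37.91 rad/s, so T = P/ω = 145×745.7 / 37.91 = 2852 N·m.
J = πd⁴/32 = π(0.0591)⁴/32 = 1.198×10^-6 m⁴.
τ_max = T·r/J = 2852 × 0.0295 / 1.198×10^-6 = 7.037×10^7 Pa.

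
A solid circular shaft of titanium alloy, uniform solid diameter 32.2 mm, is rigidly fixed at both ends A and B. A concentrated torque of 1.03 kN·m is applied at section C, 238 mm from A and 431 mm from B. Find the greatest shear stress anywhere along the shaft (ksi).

With uniform GJ and both ends fixed, compatibility θ_AC = θ_CB gives T_A·a = T_B·b, together with T_A + T_B = T₀.
T_A = T₀·b/(a+b) = 1030·431/669.0 = 663.6 N·m; T_B = 366.4 N·m.
τ in each portion: τ_AC = 1.01×10^8 Pa, τ_CB = 5.59×10^7 Pa; maximum is in AC.
τ_max = T_AC·r/J = 663.6·0.0161/1.06×10^-7 = 1.012×10^8 Pa.

14.7 ksi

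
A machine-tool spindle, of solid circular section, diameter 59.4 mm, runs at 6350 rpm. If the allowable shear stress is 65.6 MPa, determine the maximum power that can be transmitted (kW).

1800 kW

J = πd⁴/32 = π(0.0594)⁴/32 = 1.222×10^-6 m⁴.
T_max = τ_allow·J/r = 6.56×10^7 × 1.222×10^-6 / 0.0297 = 2700 N·m.
ω = 2π·6350/60 = 665.0 rad/s, so P_max = T_max·ω = 1.795×10^6 W.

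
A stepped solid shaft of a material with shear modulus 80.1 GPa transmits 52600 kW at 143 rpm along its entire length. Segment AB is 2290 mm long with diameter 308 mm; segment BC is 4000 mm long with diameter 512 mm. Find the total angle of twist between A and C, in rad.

ω = 2π·143/60 = 14.97 rad/s, so T = P/ω = 52600×10³ / 14.97 = 3.513e6 N·m.
J_AB = π(0.308)⁴/32 = 8.83×10^-4 m⁴; J_BC = π(0.512)⁴/32 = 6.75×10^-3 m⁴.
θ = (T/G)·Σ L_i/J_i = (3.513e6/80.1×10⁹)·(2.29/8.83×10^-4 + 4.00/6.75×10^-3) = 0.1397 rad.

0.140 rad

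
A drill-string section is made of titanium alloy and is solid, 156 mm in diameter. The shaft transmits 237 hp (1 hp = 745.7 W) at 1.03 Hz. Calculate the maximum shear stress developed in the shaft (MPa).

ω = 2π·1.03 = 6.472 rad/s, so T = P/ω = 237×745.7 / 6.472 = 27310 N·m.
J = πd⁴/32 = π(0.156)⁴/32 = 5.814×10^-5 m⁴.
τ_max = T·r/J = 27310 × 0.0780 / 5.814×10^-5 = 3.663×10^7 Pa.

36.6 MPa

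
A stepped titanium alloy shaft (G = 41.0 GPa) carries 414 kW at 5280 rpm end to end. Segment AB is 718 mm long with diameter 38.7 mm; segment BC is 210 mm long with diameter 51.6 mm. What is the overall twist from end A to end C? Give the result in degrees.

ω = 2π·5280/60 = 552.9 rad/s, so T = P/ω = 414×10³ / 552.9 = 748.8 N·m.
J_AB = π(0.0387)⁴/32 = 2.20×10^-7 m⁴; J_BC = π(0.0516)⁴/32 = 6.96×10^-7 m⁴.
θ = (T/G)·Σ L_i/J_i = (748.8/41.0×10⁹)·(0.718/2.20×10^-7 + 0.210/6.96×10^-7) = 0.06505 rad.

3.73°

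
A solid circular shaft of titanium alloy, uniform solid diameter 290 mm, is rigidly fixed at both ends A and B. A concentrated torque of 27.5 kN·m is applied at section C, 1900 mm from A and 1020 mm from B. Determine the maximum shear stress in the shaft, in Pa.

3.74e6 Pa

With uniform GJ and both ends fixed, compatibility θ_AC = θ_CB gives T_A·a = T_B·b, together with T_A + T_B = T₀.
T_A = T₀·b/(a+b) = 27500·1020/2920 = 9606 N·m; T_B = 17890 N·m.
τ in each portion: τ_AC = 2.01×10^6 Pa, τ_CB = 3.74×10^6 Pa; maximum is in CB.
τ_max = T_CB·r/J = 17890·0.145/6.94×10^-4 = 3.737×10^6 Pa.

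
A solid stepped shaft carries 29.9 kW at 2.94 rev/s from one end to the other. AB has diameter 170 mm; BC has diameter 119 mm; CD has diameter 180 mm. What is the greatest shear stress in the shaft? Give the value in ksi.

0.710 ksi

ω = 2π·2.94 = 18.47 rad/s, so T = P/ω = 29.9×10³ / 18.47 = 1619 N·m.
Under the same torque, τ_max = 16T/(πd³) is largest where d is smallest — segment BC (d = 119 mm).
τ_max = 16·1619/(π·(0.119)³) = 4.892×10^6 Pa.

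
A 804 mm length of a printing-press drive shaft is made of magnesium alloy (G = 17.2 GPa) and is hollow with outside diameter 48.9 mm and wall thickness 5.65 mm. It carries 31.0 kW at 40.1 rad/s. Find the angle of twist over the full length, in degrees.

ω = 40.1 rad/s, so T = P/ω = 31.0×10³ / 40.10 = 773.1 N·m.
J = π(d_o⁴ − d_i⁴)/32 = π(0.0489⁴ − 0.0376⁴)/32 = 3.651×10^-7 m⁴.
θ = T·L/(G·J) = 773.1 × 0.804 / (17.2×10⁹ × 3.651×10^-7) = 0.09897 rad.

5.67°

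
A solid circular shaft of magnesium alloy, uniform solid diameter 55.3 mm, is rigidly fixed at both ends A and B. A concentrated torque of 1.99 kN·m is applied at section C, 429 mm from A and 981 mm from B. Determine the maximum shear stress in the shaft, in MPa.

41.7 MPa

With uniform GJ and both ends fixed, compatibility θ_AC = θ_CB gives T_A·a = T_B·b, together with T_A + T_B = T₀.
T_A = T₀·b/(a+b) = 1990·981/1410 = 1385 N·m; T_B = 605.5 N·m.
τ in each portion: τ_AC = 4.17×10^7 Pa, τ_CB = 1.82×10^7 Pa; maximum is in AC.
τ_max = T_AC·r/J = 1385·0.0276/9.18×10^-7 = 4.170×10^7 Pa.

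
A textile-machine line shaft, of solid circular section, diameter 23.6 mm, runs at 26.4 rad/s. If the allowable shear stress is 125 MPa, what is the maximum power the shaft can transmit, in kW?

J = πd⁴/32 = π(0.0236)⁴/32 = 3.045×10^-8 m⁴.
T_max = τ_allow·J/r = 1.25×10^8 × 3.045×10^-8 / 0.0118 = 322.6 N·m.
ω = 26.4 rad/s, so P_max = T_max·ω = 8517 W.

8.52 kW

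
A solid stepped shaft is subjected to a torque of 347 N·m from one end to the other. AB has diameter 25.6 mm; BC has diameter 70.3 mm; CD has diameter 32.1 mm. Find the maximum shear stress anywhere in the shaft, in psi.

Under the same torque, τ_max = 16T/(πd³) is largest where d is smallest — segment AB (d = 25.6 mm).
τ_max = 16·347.0/(π·(0.0256)³) = 1.053×10^8 Pa.

15300 psi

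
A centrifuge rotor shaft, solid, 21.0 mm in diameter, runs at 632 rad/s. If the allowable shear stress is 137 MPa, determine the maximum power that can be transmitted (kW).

J = πd⁴/32 = π(0.0210)⁴/32 = 1.909×10^-8 m⁴.
T_max = τ_allow·J/r = 1.37×10^8 × 1.909×10^-8 / 0.0105 = 249.1 N·m.
ω = 632 rad/s, so P_max = T_max·ω = 1.574×10^5 W.

157 kW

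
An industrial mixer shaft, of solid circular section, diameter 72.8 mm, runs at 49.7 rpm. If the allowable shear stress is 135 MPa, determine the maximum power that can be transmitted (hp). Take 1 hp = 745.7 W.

J = πd⁴/32 = π(0.0728)⁴/32 = 2.758×10^-6 m⁴.
T_max = τ_allow·J/r = 1.35×10^8 × 2.758×10^-6 / 0.0364 = 10230 N·m.
ω = 2π·49.7/60 = 5.205 rad/s, so P_max = T_max·ω = 5.323×10^4 W.

71.4 hp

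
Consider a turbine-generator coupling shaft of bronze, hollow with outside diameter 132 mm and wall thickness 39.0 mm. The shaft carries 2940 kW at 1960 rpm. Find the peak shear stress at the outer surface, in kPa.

ω = 2π·1960/60 = 205.3 rad/s, so T = P/ω = 2940×10³ / 205.3 = 14320 N·m.
J = π(d_o⁴ − d_i⁴)/32 = π(0.132⁴ − 0.0540⁴)/32 = 2.897×10^-5 m⁴.
τ_max = T·r/J = 14320 × 0.0660 / 2.897×10^-5 = 3.263×10^7 Pa.

32600 kPa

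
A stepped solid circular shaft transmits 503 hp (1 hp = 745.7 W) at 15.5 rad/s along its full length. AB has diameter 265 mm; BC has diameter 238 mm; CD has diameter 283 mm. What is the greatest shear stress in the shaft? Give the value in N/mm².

ω = 15.5 rad/s, so T = P/ω = 503×745.7 / 15.50 = 24200 N·m.
Under the same torque, τ_max = 16T/(πd³) is largest where d is smallest — segment BC (d = 238 mm).
τ_max = 16·24200/(π·(0.238)³) = 9.142×10^6 Pa.

9.14 N/mm²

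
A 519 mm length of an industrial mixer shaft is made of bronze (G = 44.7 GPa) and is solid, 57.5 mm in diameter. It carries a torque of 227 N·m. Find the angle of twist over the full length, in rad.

0.00246 rad

J = πd⁴/32 = π(0.0575)⁴/32 = 1.073×10^-6 m⁴.
θ = T·L/(G·J) = 227.0 × 0.519 / (44.7×10⁹ × 1.073×10^-6) = 2.456×10^-3 rad.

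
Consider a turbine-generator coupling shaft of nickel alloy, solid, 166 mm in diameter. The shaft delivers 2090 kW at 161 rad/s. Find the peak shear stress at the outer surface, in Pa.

ω = 161 rad/s, so T = P/ω = 2090×10³ / 161.0 = 12980 N·m.
J = πd⁴/32 = π(0.166)⁴/32 = 7.455×10^-5 m⁴.
τ_max = T·r/J = 12980 × 0.0830 / 7.455×10^-5 = 1.445×10^7 Pa.

1.45e7 Pa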